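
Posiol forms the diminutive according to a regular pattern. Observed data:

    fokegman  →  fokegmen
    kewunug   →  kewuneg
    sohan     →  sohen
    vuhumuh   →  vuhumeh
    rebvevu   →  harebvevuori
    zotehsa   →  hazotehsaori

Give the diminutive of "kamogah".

"kamogah" ends in a consonant. The stems ending in a consonant (fokegman → fokegmen, kewunug → kewuneg, sohan → sohen) change the last vowel to 'e'.
The other pattern: stems ending in a vowel add ha- … -ori around the stem.
So kamogah → kamogeh.

kamogeh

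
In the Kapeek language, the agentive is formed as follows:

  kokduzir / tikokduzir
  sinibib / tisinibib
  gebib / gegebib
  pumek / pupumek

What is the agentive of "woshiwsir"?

sinibib and gebib both end in -b yet inflect differently (tisinibib, gegebib), so the final letter is not what conditions the rule; the number of vowels is.
"woshiwsir" has 3 vowels. The stems with 3 vowels (kokduzir → tikokduzir, sinibib → tisinibib) add the prefix ti-.
The other pattern: stems with 2 vowels repeat the first consonant+vowel as a prefix.
So woshiwsir → tiwoshiwsir.

tiwoshiwsir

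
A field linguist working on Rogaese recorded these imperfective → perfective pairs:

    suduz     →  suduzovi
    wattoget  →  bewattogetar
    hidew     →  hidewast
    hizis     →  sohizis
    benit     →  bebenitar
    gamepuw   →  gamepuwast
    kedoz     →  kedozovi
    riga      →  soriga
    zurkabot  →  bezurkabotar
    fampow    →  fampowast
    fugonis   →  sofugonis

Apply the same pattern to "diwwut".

bediwwutar

zurkabot and kedoz both have last vowel 'o' yet inflect differently (bezurkabotar, kedozovi), so the last vowel is not what conditions the rule; the final letter is.
"diwwut" ends in -t. The stems ending in -t (benit → bebenitar, wattoget → bewattogetar, zurkabot → bezurkabotar) add be- … -ar around the stem.
The other patterns: stems ending in -z add -ovi; stems ending in -w add -ast; stems ending in -a or -s add the prefix so-.
So diwwut → bediwwutar.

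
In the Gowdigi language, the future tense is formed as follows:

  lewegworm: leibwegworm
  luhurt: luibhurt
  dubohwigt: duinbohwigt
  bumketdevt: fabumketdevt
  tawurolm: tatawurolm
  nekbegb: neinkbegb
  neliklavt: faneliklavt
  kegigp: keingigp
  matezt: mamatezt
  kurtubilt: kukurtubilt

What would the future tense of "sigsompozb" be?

"sigsompozb" has second-to-last letter 'z'. The one such stem in the data (matezt → mamatezt) repeats the first consonant+vowel as a prefix (as do kurtubilt, tawurolm), so the same rule applies.
So sigsompozb → sisigsompozb.

sisigsompozb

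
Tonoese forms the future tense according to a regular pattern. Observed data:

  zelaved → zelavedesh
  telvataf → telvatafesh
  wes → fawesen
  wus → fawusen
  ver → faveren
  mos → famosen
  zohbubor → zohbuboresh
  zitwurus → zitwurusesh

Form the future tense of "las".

wus and zitwurus both end in -s yet inflect differently (fawusen, zitwurusesh), so the final letter is not what conditions the rule; the number of vowels is.
"las" has 1 vowel. The stems with 1 vowel (wus → fawusen, mos → famosen, ver → faveren) add fa- … -en around the stem.
The other pattern: stems with 3 vowels add -esh.
So las → falasen.

falasen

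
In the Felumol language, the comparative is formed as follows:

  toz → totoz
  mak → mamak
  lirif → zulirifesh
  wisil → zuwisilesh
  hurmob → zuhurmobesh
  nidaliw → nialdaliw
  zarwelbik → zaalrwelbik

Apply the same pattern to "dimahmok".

dialmahmok

mak and zarwelbik both end in -k yet inflect differently (mamak, zaalrwelbik), so the final letter is not what conditions the rule; the number of vowels is.
"dimahmok" has 3 vowels. The stems with 3 vowels (nidaliw → nialdaliw, zarwelbik → zaalrwelbik) insert -al- after the first vowel.
The other patterns: stems with 1 vowel repeat the first consonant+vowel as a prefix; stems with 2 vowels add zu- … -esh around the stem.
So dimahmok → dialmahmok.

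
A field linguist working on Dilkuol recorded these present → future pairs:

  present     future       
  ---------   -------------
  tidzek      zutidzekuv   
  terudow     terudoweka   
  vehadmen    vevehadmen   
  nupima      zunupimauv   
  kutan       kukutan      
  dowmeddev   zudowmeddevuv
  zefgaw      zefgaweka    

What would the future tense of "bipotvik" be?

zubipotvikuv

"bipotvik" ends in -k. The one such stem in the data (tidzek → zutidzekuv) adds zu- … -uv around the stem, so the same rule applies.
The other patterns: stems ending in -w add -eka; stems ending in -n repeat the first consonant+vowel as a prefix.
So bipotvik → zubipotvikuv.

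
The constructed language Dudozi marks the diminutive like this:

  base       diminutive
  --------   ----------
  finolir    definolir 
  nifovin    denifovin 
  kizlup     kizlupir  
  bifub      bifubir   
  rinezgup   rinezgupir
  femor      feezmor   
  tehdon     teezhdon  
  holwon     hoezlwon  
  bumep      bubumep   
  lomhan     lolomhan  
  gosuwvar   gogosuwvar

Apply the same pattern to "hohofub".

finolir and femor both end in -r yet inflect differently (definolir, feezmor), so the final letter is not what conditions the rule; the last vowel is.
"hohofub" has last vowel 'u'. The stems whose last vowel is 'u' (kizlup → kizlupir, bifub → bifubir, rinezgup → rinezgupir) add -ir.
So hohofub → hohofubir.

hohofubir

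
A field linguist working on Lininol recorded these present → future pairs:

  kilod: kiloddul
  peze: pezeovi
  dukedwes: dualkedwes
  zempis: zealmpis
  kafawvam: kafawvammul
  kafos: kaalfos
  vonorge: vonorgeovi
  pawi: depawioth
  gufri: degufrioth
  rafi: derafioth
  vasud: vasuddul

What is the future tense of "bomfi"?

debomfioth

dukedwes and vonorge both have last vowel 'e' yet inflect differently (dualkedwes, vonorgeovi), so the last vowel is not what conditions the rule; the final letter is.
"bomfi" ends in -i. The stems ending in -i (pawi → depawioth, rafi → derafioth, gufri → degufrioth) add de- … -oth around the stem.
So bomfi → debomfioth.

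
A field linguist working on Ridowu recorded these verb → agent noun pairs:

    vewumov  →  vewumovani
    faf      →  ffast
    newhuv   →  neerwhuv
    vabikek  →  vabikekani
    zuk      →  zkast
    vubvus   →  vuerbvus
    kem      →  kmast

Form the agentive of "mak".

mkast

newhuv and vewumov both end in -v yet inflect differently (neerwhuv, vewumovani), so the final letter is not what conditions the rule; the number of vowels is.
"mak" has 1 vowel. The stems with 1 vowel (zuk → zkast, kem → kmast, faf → ffast) delete the last vowel and add -ast.
The other patterns: stems with 2 vowels insert -er- after the first vowel; stems with 3 vowels add -ani.
So mak → mkast.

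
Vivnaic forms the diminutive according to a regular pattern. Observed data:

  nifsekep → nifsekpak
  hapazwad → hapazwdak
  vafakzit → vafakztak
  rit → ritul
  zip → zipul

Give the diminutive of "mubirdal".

"mubirdal" has 3 vowels. The stems with 3 vowels (nifsekep → nifsekpak, hapazwad → hapazwdak, vafakzit → vafakztak) delete the last vowel and add -ak.
So mubirdal → mubirdlak.

mubirdlak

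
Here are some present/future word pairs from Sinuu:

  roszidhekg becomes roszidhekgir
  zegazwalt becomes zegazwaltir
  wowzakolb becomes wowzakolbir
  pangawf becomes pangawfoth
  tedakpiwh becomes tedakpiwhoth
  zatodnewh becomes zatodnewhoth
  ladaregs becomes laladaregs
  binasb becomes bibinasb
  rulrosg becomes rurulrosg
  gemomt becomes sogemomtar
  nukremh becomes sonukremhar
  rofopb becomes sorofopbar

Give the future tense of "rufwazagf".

wowzakolb and binasb both end in -b yet inflect differently (wowzakolbir, bibinasb), so the final letter is not what conditions the rule; the second-to-last letter is.
"rufwazagf" has second-to-last letter 'g'. The one such stem in the data (ladaregs → laladaregs) repeats the first consonant+vowel as a prefix (as do binasb, rulrosg), so the same rule applies.
The other patterns: stems whose second-to-last letter is 'k' or 'l' add -ir; stems whose second-to-last letter is 'w' add -oth; stems whose second-to-last letter is 'm' or 'p' add so- … -ar around the stem.
So rufwazagf → rurufwazagf.

rurufwazagf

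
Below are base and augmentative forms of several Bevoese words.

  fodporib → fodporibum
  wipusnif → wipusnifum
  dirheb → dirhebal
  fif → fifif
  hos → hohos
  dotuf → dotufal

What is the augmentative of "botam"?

botamal

fif and dotuf both end in -f yet inflect differently (fifif, dotufal), so the final letter is not what conditions the rule; the number of vowels is.
"botam" has 2 vowels. The stems with 2 vowels (dirheb → dirhebal, dotuf → dotufal) add -al.
So botam → botamal.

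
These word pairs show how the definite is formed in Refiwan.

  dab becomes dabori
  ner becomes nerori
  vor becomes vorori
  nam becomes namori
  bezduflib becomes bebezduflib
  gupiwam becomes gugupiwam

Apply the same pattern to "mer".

dab and bezduflib both end in -b yet inflect differently (dabori, bebezduflib), so the final letter is not what conditions the rule; the number of vowels is.
"mer" has 1 vowel. The stems with 1 vowel (dab → dabori, ner → nerori, vor → vorori) add -ori.
The other pattern: stems with 3 vowels repeat the first consonant+vowel as a prefix.
So mer → merori.

merori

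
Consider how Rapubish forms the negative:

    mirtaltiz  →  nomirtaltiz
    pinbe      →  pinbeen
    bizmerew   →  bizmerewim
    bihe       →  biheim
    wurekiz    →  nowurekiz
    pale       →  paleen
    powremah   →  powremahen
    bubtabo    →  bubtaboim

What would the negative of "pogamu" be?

pogamuen

bihe and pinbe both end in -e yet inflect differently (biheim, pinbeen), so the final letter is not what conditions the rule; the first letter is.
"pogamu" begins with p-. The stems beginning with p- (powremah → powremahen, pinbe → pinbeen, pale → paleen) add -en.
The other patterns: stems beginning with b- add -im; stems beginning with m- or w- add the prefix no-.
So pogamu → pogamuen.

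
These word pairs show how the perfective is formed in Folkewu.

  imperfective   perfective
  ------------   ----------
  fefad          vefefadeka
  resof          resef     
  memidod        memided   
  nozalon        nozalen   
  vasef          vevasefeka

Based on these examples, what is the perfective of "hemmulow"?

"hemmulow" has last vowel 'o'. The stems whose last vowel is 'o' (resof → resef, memidod → memided, nozalon → nozalen) change the last vowel to 'e'.
So hemmulow → hemmulew.

hemmulew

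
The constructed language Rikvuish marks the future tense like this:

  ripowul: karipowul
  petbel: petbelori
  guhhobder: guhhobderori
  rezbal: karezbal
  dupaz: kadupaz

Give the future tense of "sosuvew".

sosuvewori

"sosuvew" has last vowel 'e'. The stems whose last vowel is 'e' (petbel → petbelori, guhhobder → guhhobderori) add -ori.
The other pattern: stems whose last vowel is 'a' or 'u' add the prefix ka-.
So sosuvew → sosuvewori.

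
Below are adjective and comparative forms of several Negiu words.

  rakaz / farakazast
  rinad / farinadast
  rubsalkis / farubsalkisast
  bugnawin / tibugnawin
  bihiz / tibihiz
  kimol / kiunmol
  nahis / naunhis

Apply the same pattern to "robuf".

rakaz and bihiz both end in -z yet inflect differently (farakazast, tibihiz), so the final letter is not what conditions the rule; the first letter is.
"robuf" begins with r-. The stems beginning with r- (rakaz → farakazast, rinad → farinadast, rubsalkis → farubsalkisast) add fa- … -ast around the stem.
So robuf → farobufast.

farobufast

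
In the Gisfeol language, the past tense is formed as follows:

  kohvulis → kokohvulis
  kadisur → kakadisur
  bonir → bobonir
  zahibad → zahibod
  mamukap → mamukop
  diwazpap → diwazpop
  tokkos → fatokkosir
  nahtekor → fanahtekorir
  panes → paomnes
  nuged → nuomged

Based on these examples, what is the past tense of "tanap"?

tanop

kohvulis and tokkos both end in -s yet inflect differently (kokohvulis, fatokkosir), so the final letter is not what conditions the rule; the last vowel is.
"tanap" has last vowel 'a'. The stems whose last vowel is 'a' (zahibad → zahibod, mamukap → mamukop, diwazpap → diwazpop) change the last vowel to 'o'.
The other patterns: stems whose last vowel is 'i' or 'u' repeat the first consonant+vowel as a prefix; stems whose last vowel is 'o' add fa- … -ir around the stem; stems whose last vowel is 'e' insert -om- after the first vowel.
So tanap → tanop.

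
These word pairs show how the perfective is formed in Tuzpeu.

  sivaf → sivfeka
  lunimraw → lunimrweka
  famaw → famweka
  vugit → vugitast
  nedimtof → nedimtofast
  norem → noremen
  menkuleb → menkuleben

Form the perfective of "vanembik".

sivaf and nedimtof both end in -f yet inflect differently (sivfeka, nedimtofast), so the final letter is not what conditions the rule; the last vowel is.
"vanembik" has last vowel 'i'. The one such stem in the data (vugit → vugitast) adds -ast, so the same rule applies.
So vanembik → vanembikast.

vanembikast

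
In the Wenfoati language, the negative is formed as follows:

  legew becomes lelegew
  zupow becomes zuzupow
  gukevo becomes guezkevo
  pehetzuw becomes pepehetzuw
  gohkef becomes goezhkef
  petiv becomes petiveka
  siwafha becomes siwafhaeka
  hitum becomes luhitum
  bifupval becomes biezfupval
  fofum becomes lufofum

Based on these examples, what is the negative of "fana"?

pehetzuw and hitum both have last vowel 'u' yet inflect differently (pepehetzuw, luhitum), so the last vowel is not what conditions the rule; the final letter is.
"fana" ends in -a. The one such stem in the data (siwafha → siwafhaeka) adds -eka, so the same rule applies.
So fana → fanaeka.

fanaeka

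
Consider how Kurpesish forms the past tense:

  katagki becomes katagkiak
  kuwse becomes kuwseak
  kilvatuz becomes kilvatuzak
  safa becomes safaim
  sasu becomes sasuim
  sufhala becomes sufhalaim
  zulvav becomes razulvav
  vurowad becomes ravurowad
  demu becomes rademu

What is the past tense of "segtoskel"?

segtoskelim

"segtoskel" begins with s-. The stems beginning with s- (safa → safaim, sasu → sasuim, sufhala → sufhalaim) add -im.
The other patterns: stems beginning with k- add -ak; stems beginning with d-, v- or z- add the prefix ra-.
So segtoskel → segtoskelim.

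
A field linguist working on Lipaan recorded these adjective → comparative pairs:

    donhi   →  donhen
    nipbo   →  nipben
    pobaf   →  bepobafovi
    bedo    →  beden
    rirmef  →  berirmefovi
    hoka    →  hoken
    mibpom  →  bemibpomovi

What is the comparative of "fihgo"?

"fihgo" ends in a vowel. The stems ending in a vowel (nipbo → nipben, donhi → donhen, hoka → hoken) drop the final letter and add -en.
So fihgo → fihgen.

fihgen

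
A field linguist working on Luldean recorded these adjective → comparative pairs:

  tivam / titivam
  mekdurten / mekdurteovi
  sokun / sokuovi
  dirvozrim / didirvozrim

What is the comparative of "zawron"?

"zawron" ends in -n. The stems ending in -n (sokun → sokuovi, mekdurten → mekdurteovi) drop the final letter and add -ovi.
The other pattern: stems ending in -m repeat the first consonant+vowel as a prefix.
So zawron → zawroovi.

zawroovi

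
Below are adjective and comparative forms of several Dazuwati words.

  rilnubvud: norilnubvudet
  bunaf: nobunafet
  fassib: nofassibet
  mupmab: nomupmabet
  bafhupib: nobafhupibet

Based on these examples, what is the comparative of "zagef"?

Every pair shown (rilnubvud → norilnubvudet, bunaf → nobunafet, fassib → nofassibet, …) follows the same rule: add no- … -et around the stem.
So zagef → nozagefet.

nozagefet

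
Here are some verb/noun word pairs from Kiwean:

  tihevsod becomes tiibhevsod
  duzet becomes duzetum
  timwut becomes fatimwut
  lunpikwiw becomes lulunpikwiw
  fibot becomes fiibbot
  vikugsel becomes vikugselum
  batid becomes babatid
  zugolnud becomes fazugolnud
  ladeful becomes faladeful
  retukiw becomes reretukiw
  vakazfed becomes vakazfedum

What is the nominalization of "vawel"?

batid and tihevsod both end in -d yet inflect differently (babatid, tiibhevsod), so the final letter is not what conditions the rule; the last vowel is.
"vawel" has last vowel 'e'. The stems whose last vowel is 'e' (duzet → duzetum, vikugsel → vikugselum, vakazfed → vakazfedum) add -um.
So vawel → vawelum.

vawelum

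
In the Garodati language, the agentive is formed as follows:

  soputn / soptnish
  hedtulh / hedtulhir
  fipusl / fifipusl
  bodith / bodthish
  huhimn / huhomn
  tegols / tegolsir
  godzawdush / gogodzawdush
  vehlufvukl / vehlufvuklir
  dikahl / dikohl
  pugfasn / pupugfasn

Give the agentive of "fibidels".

huhimn and pugfasn both end in -n yet inflect differently (huhomn, pupugfasn), so the final letter is not what conditions the rule; the second-to-last letter is.
"fibidels" has second-to-last letter 'l'. The stems whose second-to-last letter is 'l' (hedtulh → hedtulhir, tegols → tegolsir) add -ir.
The other patterns: stems whose second-to-last letter is 'h' or 'm' change the last vowel to 'o'; stems whose second-to-last letter is 's' repeat the first consonant+vowel as a prefix; stems whose second-to-last letter is 't' delete the last vowel and add -ish.
So fibidels → fibidelsir.

fibidelsir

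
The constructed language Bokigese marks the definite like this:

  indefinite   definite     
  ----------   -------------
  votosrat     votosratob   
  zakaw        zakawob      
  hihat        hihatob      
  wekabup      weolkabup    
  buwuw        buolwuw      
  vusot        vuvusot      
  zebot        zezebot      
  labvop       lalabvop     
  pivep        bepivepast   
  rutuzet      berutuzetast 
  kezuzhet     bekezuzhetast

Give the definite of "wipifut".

zakaw and buwuw both end in -w yet inflect differently (zakawob, buolwuw), so the final letter is not what conditions the rule; the last vowel is.
"wipifut" has last vowel 'u'. The stems whose last vowel is 'u' (wekabup → weolkabup, buwuw → buolwuw) insert -ol- after the first vowel.
The other patterns: stems whose last vowel is 'a' add -ob; stems whose last vowel is 'o' repeat the first consonant+vowel as a prefix; stems whose last vowel is 'e' add be- … -ast around the stem.
So wipifut → wiolpifut.

wiolpifut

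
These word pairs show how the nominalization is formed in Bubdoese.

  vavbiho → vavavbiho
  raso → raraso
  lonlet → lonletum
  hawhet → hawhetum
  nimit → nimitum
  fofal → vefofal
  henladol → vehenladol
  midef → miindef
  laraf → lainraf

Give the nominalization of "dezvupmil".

vavbiho and henladol both have last vowel 'o' yet inflect differently (vavavbiho, vehenladol), so the last vowel is not what conditions the rule; the final letter is.
"dezvupmil" ends in -l. The stems ending in -l (fofal → vefofal, henladol → vehenladol) add the prefix ve-.
So dezvupmil → vedezvupmil.

vedezvupmil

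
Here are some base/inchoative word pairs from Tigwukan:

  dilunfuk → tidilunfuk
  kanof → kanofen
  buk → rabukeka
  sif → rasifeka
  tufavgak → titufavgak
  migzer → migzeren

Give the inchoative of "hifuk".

hifuken

sif and kanof both end in -f yet inflect differently (rasifeka, kanofen), so the final letter is not what conditions the rule; the number of vowels is.
"hifuk" has 2 vowels. The stems with 2 vowels (kanof → kanofen, migzer → migzeren) add -en.
So hifuk → hifuken.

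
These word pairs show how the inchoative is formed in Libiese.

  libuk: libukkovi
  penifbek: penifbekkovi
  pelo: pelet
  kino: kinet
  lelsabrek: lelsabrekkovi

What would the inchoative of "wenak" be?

pelo and penifbek both begin with p- yet inflect differently (pelet, penifbekkovi), so the first letter is not what conditions the rule; whether the stem ends in a vowel or a consonant is.
"wenak" ends in a consonant. The stems ending in a consonant (lelsabrek → lelsabrekkovi, libuk → libukkovi, penifbek → penifbekkovi) double the final consonant and add -ovi.
So wenak → wenakkovi.

wenakkovi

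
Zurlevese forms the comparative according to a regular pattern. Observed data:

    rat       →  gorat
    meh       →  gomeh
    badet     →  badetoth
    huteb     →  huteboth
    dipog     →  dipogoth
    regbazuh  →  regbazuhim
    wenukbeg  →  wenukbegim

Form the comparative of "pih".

gopih

"pih" has 1 vowel. The stems with 1 vowel (rat → gorat, meh → gomeh) add the prefix go-.
So pih → gopih.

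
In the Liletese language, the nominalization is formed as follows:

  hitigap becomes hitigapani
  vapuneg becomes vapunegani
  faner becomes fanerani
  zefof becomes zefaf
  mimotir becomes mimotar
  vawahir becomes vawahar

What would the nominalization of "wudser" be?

wudserani

faner and mimotir both end in -r yet inflect differently (fanerani, mimotar), so the final letter is not what conditions the rule; the last vowel is.
"wudser" has last vowel 'e'. The stems whose last vowel is 'e' (vapuneg → vapunegani, faner → fanerani) add -ani.
The other pattern: stems whose last vowel is 'i' or 'o' change the last vowel to 'a'.
So wudser → wudserani.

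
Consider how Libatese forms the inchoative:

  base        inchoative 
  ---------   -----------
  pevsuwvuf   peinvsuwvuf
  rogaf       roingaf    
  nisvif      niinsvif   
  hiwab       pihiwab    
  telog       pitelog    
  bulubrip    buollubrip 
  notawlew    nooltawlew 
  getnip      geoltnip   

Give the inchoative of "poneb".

rogaf and hiwab both have last vowel 'a' yet inflect differently (roingaf, pihiwab), so the last vowel is not what conditions the rule; the final letter is.
"poneb" ends in -b. The one such stem in the data (hiwab → pihiwab) adds the prefix pi-, so the same rule applies.
The other patterns: stems ending in -f insert -in- after the first vowel; stems ending in -p or -w insert -ol- after the first vowel.
So poneb → piponeb.

piponeb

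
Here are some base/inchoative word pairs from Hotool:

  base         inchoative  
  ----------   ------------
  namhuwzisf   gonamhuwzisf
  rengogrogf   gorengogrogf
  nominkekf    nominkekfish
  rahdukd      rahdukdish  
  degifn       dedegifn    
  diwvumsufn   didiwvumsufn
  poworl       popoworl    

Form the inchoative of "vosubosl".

"vosubosl" has second-to-last letter 's'. The one such stem in the data (namhuwzisf → gonamhuwzisf) adds the prefix go-, so the same rule applies.
So vosubosl → govosubosl.

govosubosl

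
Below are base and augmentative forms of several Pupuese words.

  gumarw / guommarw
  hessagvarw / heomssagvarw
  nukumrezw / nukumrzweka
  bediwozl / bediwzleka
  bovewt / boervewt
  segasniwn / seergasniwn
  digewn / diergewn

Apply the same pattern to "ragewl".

gumarw and nukumrezw both end in -w yet inflect differently (guommarw, nukumrzweka), so the final letter is not what conditions the rule; the second-to-last letter is.
"ragewl" has second-to-last letter 'w'. The stems whose second-to-last letter is 'w' (bovewt → boervewt, segasniwn → seergasniwn, digewn → diergewn) insert -er- after the first vowel.
So ragewl → raergewl.

raergewl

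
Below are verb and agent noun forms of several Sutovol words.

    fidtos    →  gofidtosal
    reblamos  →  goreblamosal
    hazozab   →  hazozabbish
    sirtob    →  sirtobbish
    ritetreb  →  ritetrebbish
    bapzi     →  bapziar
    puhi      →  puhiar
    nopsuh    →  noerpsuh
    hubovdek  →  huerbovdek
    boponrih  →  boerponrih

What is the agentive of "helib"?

"helib" ends in -b. The stems ending in -b (hazozab → hazozabbish, sirtob → sirtobbish, ritetreb → ritetrebbish) double the final consonant and add -ish.
The other patterns: stems ending in -s add go- … -al around the stem; stems ending in -i add -ar; stems ending in -h or -k insert -er- after the first vowel.
So helib → helibbish.

helibbish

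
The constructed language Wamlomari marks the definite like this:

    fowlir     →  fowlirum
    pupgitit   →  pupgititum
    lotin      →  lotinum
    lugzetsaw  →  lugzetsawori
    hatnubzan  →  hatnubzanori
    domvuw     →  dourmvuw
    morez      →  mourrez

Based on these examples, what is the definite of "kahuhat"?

kahuhatori

"kahuhat" has last vowel 'a'. The stems whose last vowel is 'a' (lugzetsaw → lugzetsawori, hatnubzan → hatnubzanori) add -ori.
The other patterns: stems whose last vowel is 'i' add -um; stems whose last vowel is 'e' or 'u' insert -ur- after the first vowel.
So kahuhat → kahuhatori.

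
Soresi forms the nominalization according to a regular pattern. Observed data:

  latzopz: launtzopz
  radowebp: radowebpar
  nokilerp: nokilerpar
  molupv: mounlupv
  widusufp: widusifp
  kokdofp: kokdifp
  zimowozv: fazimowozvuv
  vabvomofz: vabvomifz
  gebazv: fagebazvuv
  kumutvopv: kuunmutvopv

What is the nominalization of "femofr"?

gebazv and kumutvopv both end in -v yet inflect differently (fagebazvuv, kuunmutvopv), so the final letter is not what conditions the rule; the second-to-last letter is.
"femofr" has second-to-last letter 'f'. The stems whose second-to-last letter is 'f' (widusufp → widusifp, vabvomofz → vabvomifz, kokdofp → kokdifp) change the last vowel to 'i'.
So femofr → femifr.

femifr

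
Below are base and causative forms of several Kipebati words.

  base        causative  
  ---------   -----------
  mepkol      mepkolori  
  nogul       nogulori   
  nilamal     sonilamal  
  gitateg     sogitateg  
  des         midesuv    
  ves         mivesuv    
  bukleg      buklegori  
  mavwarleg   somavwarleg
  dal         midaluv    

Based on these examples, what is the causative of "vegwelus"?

dal and nogul both end in -l yet inflect differently (midaluv, nogulori), so the final letter is not what conditions the rule; the number of vowels is.
"vegwelus" has 3 vowels. The stems with 3 vowels (gitateg → sogitateg, mavwarleg → somavwarleg, nilamal → sonilamal) add the prefix so-.
The other patterns: stems with 1 vowel add mi- … -uv around the stem; stems with 2 vowels add -ori.
So vegwelus → sovegwelus.

sovegwelus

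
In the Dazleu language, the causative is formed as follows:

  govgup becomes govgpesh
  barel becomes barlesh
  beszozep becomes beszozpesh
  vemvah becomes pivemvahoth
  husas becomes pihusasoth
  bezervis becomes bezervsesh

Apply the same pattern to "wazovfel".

husas and bezervis both end in -s yet inflect differently (pihusasoth, bezervsesh), so the final letter is not what conditions the rule; the last vowel is.
"wazovfel" has last vowel 'e'. The stems whose last vowel is 'e' (beszozep → beszozpesh, barel → barlesh) delete the last vowel and add -esh.
So wazovfel → wazovflesh.

wazovflesh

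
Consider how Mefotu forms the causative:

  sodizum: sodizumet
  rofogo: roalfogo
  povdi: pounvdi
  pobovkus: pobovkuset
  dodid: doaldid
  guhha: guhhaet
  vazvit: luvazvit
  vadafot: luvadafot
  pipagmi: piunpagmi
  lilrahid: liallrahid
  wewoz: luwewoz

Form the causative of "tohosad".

"tohosad" ends in -d. The stems ending in -d (lilrahid → liallrahid, dodid → doaldid) insert -al- after the first vowel.
The other patterns: stems ending in -t or -z add the prefix lu-; stems ending in -i insert -un- after the first vowel; stems ending in -a, -m or -s add -et.
So tohosad → toalhosad.

toalhosad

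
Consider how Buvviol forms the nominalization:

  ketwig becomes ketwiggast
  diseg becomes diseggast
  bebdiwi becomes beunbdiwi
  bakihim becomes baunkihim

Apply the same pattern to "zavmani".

"zavmani" ends in -i. The one such stem in the data (bebdiwi → beunbdiwi) inserts -un- after the first vowel (as does bakihim), so the same rule applies.
The other pattern: stems ending in -g double the final consonant and add -ast.
So zavmani → zaunvmani.

zaunvmani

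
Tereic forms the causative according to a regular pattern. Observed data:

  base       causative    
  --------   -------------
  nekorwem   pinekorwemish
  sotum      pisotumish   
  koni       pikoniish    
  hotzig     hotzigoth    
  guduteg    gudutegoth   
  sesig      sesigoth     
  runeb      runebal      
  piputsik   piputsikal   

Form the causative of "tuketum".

pituketumish

koni and hotzig both have last vowel 'i' yet inflect differently (pikoniish, hotzigoth), so the last vowel is not what conditions the rule; the final letter is.
"tuketum" ends in -m. The stems ending in -m (nekorwem → pinekorwemish, sotum → pisotumish) add pi- … -ish around the stem.
So tuketum → pituketumish.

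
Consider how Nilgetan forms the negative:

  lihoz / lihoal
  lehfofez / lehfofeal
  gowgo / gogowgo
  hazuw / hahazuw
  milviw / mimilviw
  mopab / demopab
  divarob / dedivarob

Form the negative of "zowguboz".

lihoz and gowgo both have last vowel 'o' yet inflect differently (lihoal, gogowgo), so the last vowel is not what conditions the rule; the final letter is.
"zowguboz" ends in -z. The stems ending in -z (lihoz → lihoal, lehfofez → lehfofeal) drop the final letter and add -al.
So zowguboz → zowguboal.

zowguboal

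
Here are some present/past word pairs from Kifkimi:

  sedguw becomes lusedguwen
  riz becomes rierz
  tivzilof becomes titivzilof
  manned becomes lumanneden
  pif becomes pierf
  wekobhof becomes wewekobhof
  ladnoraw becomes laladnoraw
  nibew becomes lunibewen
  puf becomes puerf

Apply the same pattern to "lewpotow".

lelewpotow

"lewpotow" has 3 vowels. The stems with 3 vowels (ladnoraw → laladnoraw, tivzilof → titivzilof, wekobhof → wewekobhof) repeat the first consonant+vowel as a prefix.
The other patterns: stems with 1 vowel insert -er- after the first vowel; stems with 2 vowels add lu- … -en around the stem.
So lewpotow → lelewpotow.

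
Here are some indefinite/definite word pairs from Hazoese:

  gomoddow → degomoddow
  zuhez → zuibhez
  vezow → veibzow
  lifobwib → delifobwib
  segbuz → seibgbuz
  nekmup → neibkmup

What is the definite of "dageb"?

daibgeb

"dageb" has 2 vowels. The stems with 2 vowels (vezow → veibzow, segbuz → seibgbuz, nekmup → neibkmup) insert -ib- after the first vowel.
The other pattern: stems with 3 vowels add the prefix de-.
So dageb → daibgeb.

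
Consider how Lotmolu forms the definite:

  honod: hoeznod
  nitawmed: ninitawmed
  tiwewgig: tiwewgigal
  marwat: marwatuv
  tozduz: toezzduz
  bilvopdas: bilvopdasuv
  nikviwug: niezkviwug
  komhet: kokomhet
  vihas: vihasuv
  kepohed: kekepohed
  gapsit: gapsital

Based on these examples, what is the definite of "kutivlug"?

gapsit and komhet both end in -t yet inflect differently (gapsital, kokomhet), so the final letter is not what conditions the rule; the last vowel is.
"kutivlug" has last vowel 'u'. The stems whose last vowel is 'u' (nikviwug → niezkviwug, tozduz → toezzduz) insert -ez- after the first vowel.
So kutivlug → kueztivlug.

kueztivlug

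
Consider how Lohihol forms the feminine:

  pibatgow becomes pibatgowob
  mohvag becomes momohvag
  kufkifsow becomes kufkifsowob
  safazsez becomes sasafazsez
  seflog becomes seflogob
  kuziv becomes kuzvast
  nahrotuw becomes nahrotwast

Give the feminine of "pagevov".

"pagevov" has last vowel 'o'. The stems whose last vowel is 'o' (kufkifsow → kufkifsowob, pibatgow → pibatgowob, seflog → seflogob) add -ob.
The other patterns: stems whose last vowel is 'a' or 'e' repeat the first consonant+vowel as a prefix; stems whose last vowel is 'i' or 'u' delete the last vowel and add -ast.
So pagevov → pagevovob.

pagevovob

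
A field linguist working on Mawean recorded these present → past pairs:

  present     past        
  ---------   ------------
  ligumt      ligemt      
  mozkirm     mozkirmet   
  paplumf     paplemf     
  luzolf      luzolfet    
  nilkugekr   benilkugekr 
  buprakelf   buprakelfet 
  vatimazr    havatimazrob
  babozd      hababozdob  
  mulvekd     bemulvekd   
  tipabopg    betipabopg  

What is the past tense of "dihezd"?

hadihezdob

"dihezd" has second-to-last letter 'z'. The stems whose second-to-last letter is 'z' (babozd → hababozdob, vatimazr → havatimazrob) add ha- … -ob around the stem.
The other patterns: stems whose second-to-last letter is 'k' or 'p' add the prefix be-; stems whose second-to-last letter is 'l' or 'r' add -et; stems whose second-to-last letter is 'm' change the last vowel to 'e'.
So dihezd → hadihezdob.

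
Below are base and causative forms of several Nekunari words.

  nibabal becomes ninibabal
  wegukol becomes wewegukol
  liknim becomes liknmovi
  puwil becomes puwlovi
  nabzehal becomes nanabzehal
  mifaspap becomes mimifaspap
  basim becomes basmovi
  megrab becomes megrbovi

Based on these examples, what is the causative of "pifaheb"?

nibabal and puwil both end in -l yet inflect differently (ninibabal, puwlovi), so the final letter is not what conditions the rule; the number of vowels is.
"pifaheb" has 3 vowels. The stems with 3 vowels (nibabal → ninibabal, wegukol → wewegukol, nabzehal → nanabzehal) repeat the first consonant+vowel as a prefix.
The other pattern: stems with 2 vowels delete the last vowel and add -ovi.
So pifaheb → pipifaheb.

pipifaheb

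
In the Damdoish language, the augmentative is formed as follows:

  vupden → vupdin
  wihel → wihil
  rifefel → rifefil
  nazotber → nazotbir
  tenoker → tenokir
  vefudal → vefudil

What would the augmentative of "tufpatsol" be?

tufpatsil

Every pair shown (vupden → vupdin, wihel → wihil, rifefel → rifefil, …) follows the same rule: change the last vowel to 'i'.
So tufpatsol → tufpatsil.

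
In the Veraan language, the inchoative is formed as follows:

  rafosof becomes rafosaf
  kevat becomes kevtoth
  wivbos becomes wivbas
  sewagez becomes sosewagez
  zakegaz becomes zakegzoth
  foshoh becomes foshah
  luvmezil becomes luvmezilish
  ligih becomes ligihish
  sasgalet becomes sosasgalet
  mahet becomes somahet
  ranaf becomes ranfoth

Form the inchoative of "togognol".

togognal

ranaf and rafosof both end in -f yet inflect differently (ranfoth, rafosaf), so the final letter is not what conditions the rule; the last vowel is.
"togognol" has last vowel 'o'. The stems whose last vowel is 'o' (rafosof → rafosaf, wivbos → wivbas, foshoh → foshah) change the last vowel to 'a'.
The other patterns: stems whose last vowel is 'a' delete the last vowel and add -oth; stems whose last vowel is 'i' add -ish; stems whose last vowel is 'e' add the prefix so-.
So togognol → togognal.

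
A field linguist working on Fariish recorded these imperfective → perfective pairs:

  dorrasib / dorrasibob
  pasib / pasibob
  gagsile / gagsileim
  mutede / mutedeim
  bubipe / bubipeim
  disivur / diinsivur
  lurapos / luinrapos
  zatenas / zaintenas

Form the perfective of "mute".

dorrasib and disivur both begin with d- yet inflect differently (dorrasibob, diinsivur), so the first letter is not what conditions the rule; the final letter is.
"mute" ends in -e. The stems ending in -e (gagsile → gagsileim, mutede → mutedeim, bubipe → bubipeim) add -im.
So mute → muteim.

muteim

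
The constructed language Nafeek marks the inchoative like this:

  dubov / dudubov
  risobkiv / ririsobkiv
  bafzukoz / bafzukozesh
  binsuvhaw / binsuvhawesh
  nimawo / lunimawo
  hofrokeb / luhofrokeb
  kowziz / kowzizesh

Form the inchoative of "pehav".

pepehav

dubov and bafzukoz both have last vowel 'o' yet inflect differently (dudubov, bafzukozesh), so the last vowel is not what conditions the rule; the final letter is.
"pehav" ends in -v. The stems ending in -v (risobkiv → ririsobkiv, dubov → dudubov) repeat the first consonant+vowel as a prefix.
The other patterns: stems ending in -w or -z add -esh; stems ending in -b or -o add the prefix lu-.
So pehav → pepehav.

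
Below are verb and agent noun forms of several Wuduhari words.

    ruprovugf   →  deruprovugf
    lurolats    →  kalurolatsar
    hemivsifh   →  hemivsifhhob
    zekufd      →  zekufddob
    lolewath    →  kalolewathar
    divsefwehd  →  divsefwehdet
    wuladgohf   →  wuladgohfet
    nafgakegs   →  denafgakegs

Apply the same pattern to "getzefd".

getzefddob

"getzefd" has second-to-last letter 'f'. The stems whose second-to-last letter is 'f' (hemivsifh → hemivsifhhob, zekufd → zekufddob) double the final consonant and add -ob.
So getzefd → getzefddob.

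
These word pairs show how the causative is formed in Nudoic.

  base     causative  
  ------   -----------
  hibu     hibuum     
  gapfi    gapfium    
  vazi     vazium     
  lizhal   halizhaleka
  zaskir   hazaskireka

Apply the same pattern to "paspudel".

zaskir and vazi both have last vowel 'i' yet inflect differently (hazaskireka, vazium), so the last vowel is not what conditions the rule; whether the stem ends in a vowel or a consonant is.
"paspudel" ends in a consonant. The stems ending in a consonant (lizhal → halizhaleka, zaskir → hazaskireka) add ha- … -eka around the stem.
So paspudel → hapaspudeleka.

hapaspudeleka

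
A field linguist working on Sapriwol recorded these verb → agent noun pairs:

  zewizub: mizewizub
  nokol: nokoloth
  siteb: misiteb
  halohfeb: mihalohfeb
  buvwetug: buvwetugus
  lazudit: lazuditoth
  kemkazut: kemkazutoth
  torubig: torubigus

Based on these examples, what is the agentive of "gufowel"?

buvwetug and zewizub both have last vowel 'u' yet inflect differently (buvwetugus, mizewizub), so the last vowel is not what conditions the rule; the final letter is.
"gufowel" ends in -l. The one such stem in the data (nokol → nokoloth) adds -oth, so the same rule applies.
So gufowel → gufoweloth.

gufoweloth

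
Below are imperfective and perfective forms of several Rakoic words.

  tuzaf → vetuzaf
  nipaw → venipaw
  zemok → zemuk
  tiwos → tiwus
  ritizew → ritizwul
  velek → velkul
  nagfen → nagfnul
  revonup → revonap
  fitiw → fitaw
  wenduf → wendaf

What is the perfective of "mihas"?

vemihas

nipaw and ritizew both end in -w yet inflect differently (venipaw, ritizwul), so the final letter is not what conditions the rule; the last vowel is.
"mihas" has last vowel 'a'. The stems whose last vowel is 'a' (tuzaf → vetuzaf, nipaw → venipaw) add the prefix ve-.
So mihas → vemihas.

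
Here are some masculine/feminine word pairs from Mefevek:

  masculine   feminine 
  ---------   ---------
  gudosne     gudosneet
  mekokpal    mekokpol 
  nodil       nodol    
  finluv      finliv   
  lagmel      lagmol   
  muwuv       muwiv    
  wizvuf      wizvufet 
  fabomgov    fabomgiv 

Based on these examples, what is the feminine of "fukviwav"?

fukviwiv

"fukviwav" ends in -v. The stems ending in -v (fabomgov → fabomgiv, muwuv → muwiv, finluv → finliv) change the last vowel to 'i'.
The other patterns: stems ending in -e or -f add -et; stems ending in -l change the last vowel to 'o'.
So fukviwav → fukviwiv.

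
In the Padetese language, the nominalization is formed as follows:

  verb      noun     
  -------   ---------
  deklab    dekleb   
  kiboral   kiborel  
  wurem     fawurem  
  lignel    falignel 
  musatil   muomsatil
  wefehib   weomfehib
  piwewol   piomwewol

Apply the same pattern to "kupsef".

fakupsef

kiboral and lignel both end in -l yet inflect differently (kiborel, falignel), so the final letter is not what conditions the rule; the last vowel is.
"kupsef" has last vowel 'e'. The stems whose last vowel is 'e' (wurem → fawurem, lignel → falignel) add the prefix fa-.
The other patterns: stems whose last vowel is 'a' change the last vowel to 'e'; stems whose last vowel is 'i' or 'o' insert -om- after the first vowel.
So kupsef → fakupsef.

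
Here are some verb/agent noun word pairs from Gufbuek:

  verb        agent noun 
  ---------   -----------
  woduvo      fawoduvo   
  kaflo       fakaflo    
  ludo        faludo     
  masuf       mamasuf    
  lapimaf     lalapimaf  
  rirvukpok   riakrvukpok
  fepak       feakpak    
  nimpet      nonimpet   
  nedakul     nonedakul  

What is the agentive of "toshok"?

woduvo and rirvukpok both have last vowel 'o' yet inflect differently (fawoduvo, riakrvukpok), so the last vowel is not what conditions the rule; the final letter is.
"toshok" ends in -k. The stems ending in -k (rirvukpok → riakrvukpok, fepak → feakpak) insert -ak- after the first vowel.
So toshok → toakshok.

toakshok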